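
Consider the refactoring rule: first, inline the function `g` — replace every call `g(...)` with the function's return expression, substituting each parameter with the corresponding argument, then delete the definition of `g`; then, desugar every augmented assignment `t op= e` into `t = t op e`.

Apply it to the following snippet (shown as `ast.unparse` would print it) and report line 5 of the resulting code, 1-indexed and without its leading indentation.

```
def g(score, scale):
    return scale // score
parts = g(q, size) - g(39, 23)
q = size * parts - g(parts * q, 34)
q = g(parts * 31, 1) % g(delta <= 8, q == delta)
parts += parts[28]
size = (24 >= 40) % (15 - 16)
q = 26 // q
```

size = (24 >= 40) % (15 - 16)

Transformed code:
parts = size // q - 23 // 39
q = size * parts - 34 // (parts * q)
q = 1 // (parts * 31) % ((q == delta) // (delta <= 8))
parts = parts + parts[28]
size = (24 >= 40) % (15 - 16)
q = 26 // q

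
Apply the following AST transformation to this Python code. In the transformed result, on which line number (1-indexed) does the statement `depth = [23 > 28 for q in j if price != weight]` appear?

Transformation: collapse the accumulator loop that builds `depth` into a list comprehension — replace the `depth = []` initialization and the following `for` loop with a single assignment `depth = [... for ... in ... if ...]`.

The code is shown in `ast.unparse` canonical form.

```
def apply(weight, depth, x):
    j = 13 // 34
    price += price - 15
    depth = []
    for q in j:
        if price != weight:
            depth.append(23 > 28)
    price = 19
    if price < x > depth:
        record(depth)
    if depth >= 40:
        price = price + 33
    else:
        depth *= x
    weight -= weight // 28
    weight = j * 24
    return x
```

4

Transformed code:
def apply(weight, depth, x):
    j = 13 // 34
    price += price - 15
    depth = [23 > 28 for q in j if price != weight]
    price = 19
    if price < x > depth:
        record(depth)
    if depth >= 40:
        price = price + 33
    else:
        depth *= x
    weight -= weight // 28
    weight = j * 24
    return x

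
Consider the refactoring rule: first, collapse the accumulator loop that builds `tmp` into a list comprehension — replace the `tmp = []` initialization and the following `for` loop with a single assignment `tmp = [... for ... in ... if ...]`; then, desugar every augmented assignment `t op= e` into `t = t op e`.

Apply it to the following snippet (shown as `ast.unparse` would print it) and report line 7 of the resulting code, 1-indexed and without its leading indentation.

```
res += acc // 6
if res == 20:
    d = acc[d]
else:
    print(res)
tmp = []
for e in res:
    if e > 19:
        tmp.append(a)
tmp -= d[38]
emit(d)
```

Transformed code:
res = res + acc // 6
if res == 20:
    d = acc[d]
else:
    print(res)
tmp = [a for e in res if e > 19]
tmp = tmp - d[38]
emit(d)

tmp = tmp - d[38]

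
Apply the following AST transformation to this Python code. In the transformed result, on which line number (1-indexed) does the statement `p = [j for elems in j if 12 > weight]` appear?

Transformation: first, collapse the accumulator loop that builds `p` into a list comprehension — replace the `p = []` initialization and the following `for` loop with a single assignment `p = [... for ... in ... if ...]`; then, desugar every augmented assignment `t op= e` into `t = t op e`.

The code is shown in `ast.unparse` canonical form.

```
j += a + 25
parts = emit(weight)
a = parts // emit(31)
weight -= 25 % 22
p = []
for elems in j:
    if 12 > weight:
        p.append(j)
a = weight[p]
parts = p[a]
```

Transformed code:
j = j + (a + 25)
parts = emit(weight)
a = parts // emit(31)
weight = weight - 25 % 22
p = [j for elems in j if 12 > weight]
a = weight[p]
parts = p[a]

5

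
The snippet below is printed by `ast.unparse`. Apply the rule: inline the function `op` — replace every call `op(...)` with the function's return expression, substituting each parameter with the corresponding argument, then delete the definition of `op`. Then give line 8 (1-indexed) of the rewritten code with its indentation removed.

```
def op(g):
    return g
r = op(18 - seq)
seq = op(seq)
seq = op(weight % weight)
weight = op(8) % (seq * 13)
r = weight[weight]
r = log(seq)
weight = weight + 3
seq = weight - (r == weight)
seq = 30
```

seq = weight - (r == weight)

Transformed code:
r = 18 - seq
seq = seq
seq = weight % weight
weight = 8 % (seq * 13)
r = weight[weight]
r = log(seq)
weight = weight + 3
seq = weight - (r == weight)
seq = 30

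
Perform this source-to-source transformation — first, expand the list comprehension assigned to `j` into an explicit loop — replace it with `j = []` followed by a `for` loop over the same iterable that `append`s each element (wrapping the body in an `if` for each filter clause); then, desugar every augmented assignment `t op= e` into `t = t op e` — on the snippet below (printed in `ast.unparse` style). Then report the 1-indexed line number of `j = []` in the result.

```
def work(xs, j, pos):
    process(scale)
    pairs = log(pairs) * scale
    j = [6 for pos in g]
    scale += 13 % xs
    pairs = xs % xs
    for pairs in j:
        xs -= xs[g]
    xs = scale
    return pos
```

4

Transformed code:
def work(xs, j, pos):
    process(scale)
    pairs = log(pairs) * scale
    j = []
    for pos in g:
        j.append(6)
    scale = scale + 13 % xs
    pairs = xs % xs
    for pairs in j:
        xs = xs - xs[g]
    xs = scale
    return pos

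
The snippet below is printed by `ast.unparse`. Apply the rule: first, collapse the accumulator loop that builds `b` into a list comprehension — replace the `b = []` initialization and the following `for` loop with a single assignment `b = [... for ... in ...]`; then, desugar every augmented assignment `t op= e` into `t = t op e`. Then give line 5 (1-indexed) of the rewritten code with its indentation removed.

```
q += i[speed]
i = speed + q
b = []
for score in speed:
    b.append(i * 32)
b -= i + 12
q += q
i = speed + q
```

q = q + q

Transformed code:
q = q + i[speed]
i = speed + q
b = [i * 32 for score in speed]
b = b - (i + 12)
q = q + q
i = speed + q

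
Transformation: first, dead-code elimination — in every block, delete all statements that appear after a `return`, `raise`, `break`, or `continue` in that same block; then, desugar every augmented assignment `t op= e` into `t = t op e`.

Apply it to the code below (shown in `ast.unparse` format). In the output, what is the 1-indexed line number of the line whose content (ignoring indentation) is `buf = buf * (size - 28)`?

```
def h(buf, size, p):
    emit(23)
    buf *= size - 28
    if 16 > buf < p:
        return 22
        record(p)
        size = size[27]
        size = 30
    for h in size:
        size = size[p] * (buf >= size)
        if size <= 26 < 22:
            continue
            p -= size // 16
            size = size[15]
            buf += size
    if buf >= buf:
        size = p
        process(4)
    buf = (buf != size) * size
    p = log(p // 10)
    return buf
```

3

Transformed code:
def h(buf, size, p):
    emit(23)
    buf = buf * (size - 28)
    if 16 > buf < p:
        return 22
    for h in size:
        size = size[p] * (buf >= size)
        if size <= 26 < 22:
            continue
    if buf >= buf:
        size = p
        process(4)
    buf = (buf != size) * size
    p = log(p // 10)
    return buf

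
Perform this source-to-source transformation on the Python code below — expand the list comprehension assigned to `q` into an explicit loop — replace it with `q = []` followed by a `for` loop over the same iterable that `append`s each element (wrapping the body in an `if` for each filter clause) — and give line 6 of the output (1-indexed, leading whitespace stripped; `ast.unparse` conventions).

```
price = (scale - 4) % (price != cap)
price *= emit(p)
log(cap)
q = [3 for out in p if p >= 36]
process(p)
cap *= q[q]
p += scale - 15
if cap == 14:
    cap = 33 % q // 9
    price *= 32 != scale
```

Transformed code:
price = (scale - 4) % (price != cap)
price *= emit(p)
log(cap)
q = []
for out in p:
    if p >= 36:
        q.append(3)
process(p)
cap *= q[q]
p += scale - 15
if cap == 14:
    cap = 33 % q // 9
    price *= 32 != scale

if p >= 36:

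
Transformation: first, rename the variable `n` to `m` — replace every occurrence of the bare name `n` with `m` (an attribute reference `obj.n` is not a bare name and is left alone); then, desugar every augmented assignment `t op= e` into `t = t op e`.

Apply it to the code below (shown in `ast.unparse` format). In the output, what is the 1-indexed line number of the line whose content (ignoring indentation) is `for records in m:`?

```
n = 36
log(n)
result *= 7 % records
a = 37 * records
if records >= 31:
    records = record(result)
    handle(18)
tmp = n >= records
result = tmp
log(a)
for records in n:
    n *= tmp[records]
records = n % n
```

Transformed code:
m = 36
log(m)
result = result * (7 % records)
a = 37 * records
if records >= 31:
    records = record(result)
    handle(18)
tmp = m >= records
result = tmp
log(a)
for records in m:
    m = m * tmp[records]
records = m % m

11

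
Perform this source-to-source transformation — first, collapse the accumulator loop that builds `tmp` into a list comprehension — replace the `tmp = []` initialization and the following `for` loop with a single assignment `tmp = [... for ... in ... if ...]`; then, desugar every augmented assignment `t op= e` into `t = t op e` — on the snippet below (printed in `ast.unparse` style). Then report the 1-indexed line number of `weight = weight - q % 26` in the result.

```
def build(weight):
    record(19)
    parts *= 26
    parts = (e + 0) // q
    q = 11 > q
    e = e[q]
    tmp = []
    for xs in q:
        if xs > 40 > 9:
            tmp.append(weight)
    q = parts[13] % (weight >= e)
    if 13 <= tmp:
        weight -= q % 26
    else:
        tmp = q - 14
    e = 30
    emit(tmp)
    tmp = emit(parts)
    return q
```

Transformed code:
def build(weight):
    record(19)
    parts = parts * 26
    parts = (e + 0) // q
    q = 11 > q
    e = e[q]
    tmp = [weight for xs in q if xs > 40 > 9]
    q = parts[13] % (weight >= e)
    if 13 <= tmp:
        weight = weight - q % 26
    else:
        tmp = q - 14
    e = 30
    emit(tmp)
    tmp = emit(parts)
    return q

10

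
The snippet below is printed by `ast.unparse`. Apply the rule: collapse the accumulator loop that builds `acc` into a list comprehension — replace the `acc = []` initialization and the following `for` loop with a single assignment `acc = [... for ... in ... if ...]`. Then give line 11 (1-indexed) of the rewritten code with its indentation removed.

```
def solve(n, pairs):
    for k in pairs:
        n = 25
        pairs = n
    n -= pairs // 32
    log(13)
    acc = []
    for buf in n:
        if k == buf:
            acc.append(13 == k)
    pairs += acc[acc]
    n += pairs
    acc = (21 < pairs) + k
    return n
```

return n

Transformed code:
def solve(n, pairs):
    for k in pairs:
        n = 25
        pairs = n
    n -= pairs // 32
    log(13)
    acc = [13 == k for buf in n if k == buf]
    pairs += acc[acc]
    n += pairs
    acc = (21 < pairs) + k
    return n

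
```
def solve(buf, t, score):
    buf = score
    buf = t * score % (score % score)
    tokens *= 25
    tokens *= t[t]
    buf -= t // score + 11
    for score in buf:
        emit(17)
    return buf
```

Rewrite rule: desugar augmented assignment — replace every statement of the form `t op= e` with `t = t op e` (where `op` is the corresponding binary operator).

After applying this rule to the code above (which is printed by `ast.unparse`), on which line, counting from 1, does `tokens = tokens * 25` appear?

Transformed code:
def solve(buf, t, score):
    buf = score
    buf = t * score % (score % score)
    tokens = tokens * 25
    tokens = tokens * t[t]
    buf = buf - (t // score + 11)
    for score in buf:
        emit(17)
    return buf

4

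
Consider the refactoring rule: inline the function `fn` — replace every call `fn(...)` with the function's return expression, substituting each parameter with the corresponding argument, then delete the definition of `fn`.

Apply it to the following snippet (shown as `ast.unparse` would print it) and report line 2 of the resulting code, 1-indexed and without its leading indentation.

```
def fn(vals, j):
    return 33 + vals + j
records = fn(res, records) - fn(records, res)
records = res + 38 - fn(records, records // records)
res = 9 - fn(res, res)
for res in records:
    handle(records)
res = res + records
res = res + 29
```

records = res + 38 - (33 + records + records // records)

Transformed code:
records = 33 + res + records - (33 + records + res)
records = res + 38 - (33 + records + records // records)
res = 9 - (33 + res + res)
for res in records:
    handle(records)
res = res + records
res = res + 29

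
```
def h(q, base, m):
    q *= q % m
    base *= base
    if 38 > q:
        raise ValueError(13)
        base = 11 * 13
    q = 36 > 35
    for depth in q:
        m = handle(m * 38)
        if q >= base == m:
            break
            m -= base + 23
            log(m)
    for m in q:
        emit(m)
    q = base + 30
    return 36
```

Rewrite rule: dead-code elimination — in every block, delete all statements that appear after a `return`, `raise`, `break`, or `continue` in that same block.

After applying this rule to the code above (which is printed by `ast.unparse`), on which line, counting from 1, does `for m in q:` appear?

Transformed code:
def h(q, base, m):
    q *= q % m
    base *= base
    if 38 > q:
        raise ValueError(13)
    q = 36 > 35
    for depth in q:
        m = handle(m * 38)
        if q >= base == m:
            break
    for m in q:
        emit(m)
    q = base + 30
    return 36

11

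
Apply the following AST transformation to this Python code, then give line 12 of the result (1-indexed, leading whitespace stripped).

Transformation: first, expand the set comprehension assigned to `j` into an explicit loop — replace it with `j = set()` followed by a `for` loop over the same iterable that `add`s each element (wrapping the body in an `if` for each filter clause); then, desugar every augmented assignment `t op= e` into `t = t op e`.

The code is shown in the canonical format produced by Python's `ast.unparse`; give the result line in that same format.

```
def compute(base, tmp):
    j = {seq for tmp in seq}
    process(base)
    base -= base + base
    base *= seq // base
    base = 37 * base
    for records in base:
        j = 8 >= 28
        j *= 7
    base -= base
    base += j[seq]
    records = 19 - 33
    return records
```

Transformed code:
def compute(base, tmp):
    j = set()
    for tmp in seq:
        j.add(seq)
    process(base)
    base = base - (base + base)
    base = base * (seq // base)
    base = 37 * base
    for records in base:
        j = 8 >= 28
        j = j * 7
    base = base - base
    base = base + j[seq]
    records = 19 - 33
    return records

base = base - base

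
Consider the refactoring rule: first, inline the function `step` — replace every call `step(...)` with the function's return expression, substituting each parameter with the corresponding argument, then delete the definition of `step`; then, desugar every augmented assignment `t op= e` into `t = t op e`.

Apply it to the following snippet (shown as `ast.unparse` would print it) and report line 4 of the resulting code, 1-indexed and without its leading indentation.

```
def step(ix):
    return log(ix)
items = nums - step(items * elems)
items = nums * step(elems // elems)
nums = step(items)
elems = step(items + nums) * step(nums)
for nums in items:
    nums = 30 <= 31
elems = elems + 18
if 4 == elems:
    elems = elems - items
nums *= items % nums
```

elems = log(items + nums) * log(nums)

Transformed code:
items = nums - log(items * elems)
items = nums * log(elems // elems)
nums = log(items)
elems = log(items + nums) * log(nums)
for nums in items:
    nums = 30 <= 31
elems = elems + 18
if 4 == elems:
    elems = elems - items
nums = nums * (items % nums)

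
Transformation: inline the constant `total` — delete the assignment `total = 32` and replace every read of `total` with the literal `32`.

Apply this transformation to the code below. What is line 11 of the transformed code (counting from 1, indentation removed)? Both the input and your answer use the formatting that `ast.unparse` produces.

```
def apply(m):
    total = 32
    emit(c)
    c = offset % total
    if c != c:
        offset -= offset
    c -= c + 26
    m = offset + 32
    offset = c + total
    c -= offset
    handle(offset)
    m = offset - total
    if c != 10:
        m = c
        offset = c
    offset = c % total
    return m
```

m = offset - 32

Transformed code:
def apply(m):
    emit(c)
    c = offset % 32
    if c != c:
        offset -= offset
    c -= c + 26
    m = offset + 32
    offset = c + 32
    c -= offset
    handle(offset)
    m = offset - 32
    if c != 10:
        m = c
        offset = c
    offset = c % 32
    return m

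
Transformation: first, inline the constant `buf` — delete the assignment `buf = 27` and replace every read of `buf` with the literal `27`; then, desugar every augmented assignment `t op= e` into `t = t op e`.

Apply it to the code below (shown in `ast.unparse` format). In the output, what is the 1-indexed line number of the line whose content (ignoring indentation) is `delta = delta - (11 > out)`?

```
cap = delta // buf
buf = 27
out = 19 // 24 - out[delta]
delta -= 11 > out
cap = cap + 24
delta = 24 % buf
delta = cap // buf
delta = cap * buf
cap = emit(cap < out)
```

Transformed code:
cap = delta // 27
out = 19 // 24 - out[delta]
delta = delta - (11 > out)
cap = cap + 24
delta = 24 % 27
delta = cap // 27
delta = cap * 27
cap = emit(cap < out)

3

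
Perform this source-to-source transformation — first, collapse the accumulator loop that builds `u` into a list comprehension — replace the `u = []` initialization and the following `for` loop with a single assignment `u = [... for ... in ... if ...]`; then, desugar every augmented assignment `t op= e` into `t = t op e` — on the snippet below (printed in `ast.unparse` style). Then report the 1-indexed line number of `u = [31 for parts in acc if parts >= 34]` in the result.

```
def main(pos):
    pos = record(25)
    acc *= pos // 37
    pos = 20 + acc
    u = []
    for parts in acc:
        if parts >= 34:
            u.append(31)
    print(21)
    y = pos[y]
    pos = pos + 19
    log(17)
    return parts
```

Transformed code:
def main(pos):
    pos = record(25)
    acc = acc * (pos // 37)
    pos = 20 + acc
    u = [31 for parts in acc if parts >= 34]
    print(21)
    y = pos[y]
    pos = pos + 19
    log(17)
    return parts

5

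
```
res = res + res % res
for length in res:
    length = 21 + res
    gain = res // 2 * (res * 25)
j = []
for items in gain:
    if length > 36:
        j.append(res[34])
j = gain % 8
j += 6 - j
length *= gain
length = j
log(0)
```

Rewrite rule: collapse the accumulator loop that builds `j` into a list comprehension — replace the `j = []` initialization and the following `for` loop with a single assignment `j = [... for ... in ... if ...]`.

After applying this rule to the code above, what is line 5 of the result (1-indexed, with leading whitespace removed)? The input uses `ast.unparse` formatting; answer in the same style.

Transformed code:
res = res + res % res
for length in res:
    length = 21 + res
    gain = res // 2 * (res * 25)
j = [res[34] for items in gain if length > 36]
j = gain % 8
j += 6 - j
length *= gain
length = j
log(0)

j = [res[34] for items in gain if length > 36]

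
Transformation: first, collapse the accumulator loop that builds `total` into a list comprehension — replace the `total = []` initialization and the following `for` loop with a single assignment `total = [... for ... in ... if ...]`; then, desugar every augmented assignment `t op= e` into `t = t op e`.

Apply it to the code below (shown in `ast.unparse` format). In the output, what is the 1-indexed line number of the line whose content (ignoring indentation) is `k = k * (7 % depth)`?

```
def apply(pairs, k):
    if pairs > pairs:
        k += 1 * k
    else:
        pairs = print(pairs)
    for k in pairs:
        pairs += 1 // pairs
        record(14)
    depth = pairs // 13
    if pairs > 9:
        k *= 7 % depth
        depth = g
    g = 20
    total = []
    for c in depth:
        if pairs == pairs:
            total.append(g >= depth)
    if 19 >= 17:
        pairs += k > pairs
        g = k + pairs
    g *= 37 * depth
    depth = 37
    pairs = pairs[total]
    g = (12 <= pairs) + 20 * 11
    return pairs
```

Transformed code:
def apply(pairs, k):
    if pairs > pairs:
        k = k + 1 * k
    else:
        pairs = print(pairs)
    for k in pairs:
        pairs = pairs + 1 // pairs
        record(14)
    depth = pairs // 13
    if pairs > 9:
        k = k * (7 % depth)
        depth = g
    g = 20
    total = [g >= depth for c in depth if pairs == pairs]
    if 19 >= 17:
        pairs = pairs + (k > pairs)
        g = k + pairs
    g = g * (37 * depth)
    depth = 37
    pairs = pairs[total]
    g = (12 <= pairs) + 20 * 11
    return pairs

11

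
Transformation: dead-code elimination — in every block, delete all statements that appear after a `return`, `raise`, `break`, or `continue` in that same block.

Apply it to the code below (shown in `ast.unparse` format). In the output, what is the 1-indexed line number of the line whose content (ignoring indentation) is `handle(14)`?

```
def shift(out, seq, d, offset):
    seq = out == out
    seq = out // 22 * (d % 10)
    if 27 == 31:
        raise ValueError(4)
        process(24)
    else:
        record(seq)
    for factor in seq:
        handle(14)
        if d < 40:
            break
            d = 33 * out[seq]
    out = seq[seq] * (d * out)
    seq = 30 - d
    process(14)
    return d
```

Transformed code:
def shift(out, seq, d, offset):
    seq = out == out
    seq = out // 22 * (d % 10)
    if 27 == 31:
        raise ValueError(4)
    else:
        record(seq)
    for factor in seq:
        handle(14)
        if d < 40:
            break
    out = seq[seq] * (d * out)
    seq = 30 - d
    process(14)
    return d

9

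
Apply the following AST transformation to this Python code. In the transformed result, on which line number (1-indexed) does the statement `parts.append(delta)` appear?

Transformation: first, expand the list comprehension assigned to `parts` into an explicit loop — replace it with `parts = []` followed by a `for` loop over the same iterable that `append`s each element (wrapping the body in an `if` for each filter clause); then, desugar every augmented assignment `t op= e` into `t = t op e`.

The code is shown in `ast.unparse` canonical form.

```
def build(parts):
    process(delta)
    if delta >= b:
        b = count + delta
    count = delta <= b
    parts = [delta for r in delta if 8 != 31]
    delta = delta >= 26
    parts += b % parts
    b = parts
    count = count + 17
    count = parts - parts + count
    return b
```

Transformed code:
def build(parts):
    process(delta)
    if delta >= b:
        b = count + delta
    count = delta <= b
    parts = []
    for r in delta:
        if 8 != 31:
            parts.append(delta)
    delta = delta >= 26
    parts = parts + b % parts
    b = parts
    count = count + 17
    count = parts - parts + count
    return b

9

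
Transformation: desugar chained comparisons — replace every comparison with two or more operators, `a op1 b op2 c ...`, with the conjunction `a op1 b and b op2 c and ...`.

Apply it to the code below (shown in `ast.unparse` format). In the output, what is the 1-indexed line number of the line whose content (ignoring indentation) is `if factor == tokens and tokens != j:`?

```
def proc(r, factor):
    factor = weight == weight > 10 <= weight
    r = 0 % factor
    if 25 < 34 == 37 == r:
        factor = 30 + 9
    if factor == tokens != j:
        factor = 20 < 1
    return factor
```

6

Transformed code:
def proc(r, factor):
    factor = weight == weight and weight > 10 and (10 <= weight)
    r = 0 % factor
    if 25 < 34 and 34 == 37 and (37 == r):
        factor = 30 + 9
    if factor == tokens and tokens != j:
        factor = 20 < 1
    return factor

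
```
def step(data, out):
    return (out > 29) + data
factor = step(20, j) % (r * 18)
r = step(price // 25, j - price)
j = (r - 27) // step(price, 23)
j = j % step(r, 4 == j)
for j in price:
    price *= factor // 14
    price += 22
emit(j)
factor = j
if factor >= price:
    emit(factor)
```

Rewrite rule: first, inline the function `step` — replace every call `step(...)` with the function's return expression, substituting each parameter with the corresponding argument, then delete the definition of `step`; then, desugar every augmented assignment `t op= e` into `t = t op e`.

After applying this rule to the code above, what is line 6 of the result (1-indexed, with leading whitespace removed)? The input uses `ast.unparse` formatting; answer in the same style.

Transformed code:
factor = ((j > 29) + 20) % (r * 18)
r = (j - price > 29) + price // 25
j = (r - 27) // ((23 > 29) + price)
j = j % (((4 == j) > 29) + r)
for j in price:
    price = price * (factor // 14)
    price = price + 22
emit(j)
factor = j
if factor >= price:
    emit(factor)

price = price * (factor // 14)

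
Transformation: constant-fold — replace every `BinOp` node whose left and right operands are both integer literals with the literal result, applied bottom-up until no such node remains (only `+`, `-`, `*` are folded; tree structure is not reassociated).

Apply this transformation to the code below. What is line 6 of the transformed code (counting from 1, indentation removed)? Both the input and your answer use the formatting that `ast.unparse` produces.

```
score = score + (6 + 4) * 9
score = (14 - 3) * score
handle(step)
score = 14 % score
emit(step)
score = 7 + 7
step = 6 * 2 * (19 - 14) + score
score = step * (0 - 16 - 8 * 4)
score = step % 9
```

score = 14

Transformed code:
score = score + 90
score = 11 * score
handle(step)
score = 14 % score
emit(step)
score = 14
step = 60 + score
score = step * -48
score = step % 9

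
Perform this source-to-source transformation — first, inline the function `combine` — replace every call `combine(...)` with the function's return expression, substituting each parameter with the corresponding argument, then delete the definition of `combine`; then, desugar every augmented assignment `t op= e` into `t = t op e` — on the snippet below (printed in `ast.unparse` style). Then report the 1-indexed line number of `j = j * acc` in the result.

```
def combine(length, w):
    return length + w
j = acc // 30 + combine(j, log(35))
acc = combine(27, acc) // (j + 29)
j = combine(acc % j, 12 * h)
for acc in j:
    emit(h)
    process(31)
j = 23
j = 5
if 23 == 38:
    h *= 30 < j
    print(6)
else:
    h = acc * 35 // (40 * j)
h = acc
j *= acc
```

15

Transformed code:
j = acc // 30 + (j + log(35))
acc = (27 + acc) // (j + 29)
j = acc % j + 12 * h
for acc in j:
    emit(h)
    process(31)
j = 23
j = 5
if 23 == 38:
    h = h * (30 < j)
    print(6)
else:
    h = acc * 35 // (40 * j)
h = acc
j = j * acc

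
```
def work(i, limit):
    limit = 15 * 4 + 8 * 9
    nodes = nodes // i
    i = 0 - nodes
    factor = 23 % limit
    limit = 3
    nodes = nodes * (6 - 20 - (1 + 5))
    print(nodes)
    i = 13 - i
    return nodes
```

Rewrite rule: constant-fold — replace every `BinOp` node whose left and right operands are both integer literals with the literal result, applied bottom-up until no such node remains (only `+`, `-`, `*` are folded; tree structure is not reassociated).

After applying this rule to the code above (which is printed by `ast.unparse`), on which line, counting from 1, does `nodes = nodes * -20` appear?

7

Transformed code:
def work(i, limit):
    limit = 132
    nodes = nodes // i
    i = 0 - nodes
    factor = 23 % limit
    limit = 3
    nodes = nodes * -20
    print(nodes)
    i = 13 - i
    return nodes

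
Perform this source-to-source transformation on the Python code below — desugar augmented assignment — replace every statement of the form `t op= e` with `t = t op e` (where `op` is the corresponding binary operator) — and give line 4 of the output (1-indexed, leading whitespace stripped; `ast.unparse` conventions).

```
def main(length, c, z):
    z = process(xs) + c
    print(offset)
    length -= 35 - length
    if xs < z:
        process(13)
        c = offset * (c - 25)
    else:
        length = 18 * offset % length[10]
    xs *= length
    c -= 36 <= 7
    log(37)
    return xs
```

Transformed code:
def main(length, c, z):
    z = process(xs) + c
    print(offset)
    length = length - (35 - length)
    if xs < z:
        process(13)
        c = offset * (c - 25)
    else:
        length = 18 * offset % length[10]
    xs = xs * length
    c = c - (36 <= 7)
    log(37)
    return xs

length = length - (35 - length)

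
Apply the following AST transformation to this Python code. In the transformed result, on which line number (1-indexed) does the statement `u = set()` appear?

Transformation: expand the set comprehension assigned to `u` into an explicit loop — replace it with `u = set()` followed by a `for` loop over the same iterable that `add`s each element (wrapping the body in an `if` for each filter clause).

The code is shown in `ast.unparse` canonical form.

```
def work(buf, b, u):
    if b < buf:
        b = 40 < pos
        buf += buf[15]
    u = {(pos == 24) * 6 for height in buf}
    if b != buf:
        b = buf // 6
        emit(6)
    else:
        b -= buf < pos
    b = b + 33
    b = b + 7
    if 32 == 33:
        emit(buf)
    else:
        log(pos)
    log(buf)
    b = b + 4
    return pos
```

5

Transformed code:
def work(buf, b, u):
    if b < buf:
        b = 40 < pos
        buf += buf[15]
    u = set()
    for height in buf:
        u.add((pos == 24) * 6)
    if b != buf:
        b = buf // 6
        emit(6)
    else:
        b -= buf < pos
    b = b + 33
    b = b + 7
    if 32 == 33:
        emit(buf)
    else:
        log(pos)
    log(buf)
    b = b + 4
    return pos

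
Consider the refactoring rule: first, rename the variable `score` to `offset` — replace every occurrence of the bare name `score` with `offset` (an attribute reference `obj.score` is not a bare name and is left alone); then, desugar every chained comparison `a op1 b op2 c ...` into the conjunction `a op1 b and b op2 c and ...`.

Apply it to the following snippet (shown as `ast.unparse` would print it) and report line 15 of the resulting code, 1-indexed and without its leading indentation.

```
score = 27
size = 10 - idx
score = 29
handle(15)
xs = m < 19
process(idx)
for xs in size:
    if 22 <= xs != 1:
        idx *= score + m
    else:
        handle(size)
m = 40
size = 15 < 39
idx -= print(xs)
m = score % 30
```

m = offset % 30

Transformed code:
offset = 27
size = 10 - idx
offset = 29
handle(15)
xs = m < 19
process(idx)
for xs in size:
    if 22 <= xs and xs != 1:
        idx *= offset + m
    else:
        handle(size)
m = 40
size = 15 < 39
idx -= print(xs)
m = offset % 30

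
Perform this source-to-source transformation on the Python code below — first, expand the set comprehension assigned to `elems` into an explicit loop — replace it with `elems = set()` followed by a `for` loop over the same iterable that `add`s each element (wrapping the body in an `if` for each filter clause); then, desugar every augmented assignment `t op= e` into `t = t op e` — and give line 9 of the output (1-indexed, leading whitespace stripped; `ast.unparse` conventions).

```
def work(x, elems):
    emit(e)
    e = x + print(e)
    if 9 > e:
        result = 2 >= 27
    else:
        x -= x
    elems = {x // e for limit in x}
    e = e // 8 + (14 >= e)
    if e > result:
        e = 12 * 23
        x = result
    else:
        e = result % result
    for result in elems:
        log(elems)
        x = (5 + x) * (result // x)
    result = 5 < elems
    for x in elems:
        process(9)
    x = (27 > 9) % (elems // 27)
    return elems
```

for limit in x:

Transformed code:
def work(x, elems):
    emit(e)
    e = x + print(e)
    if 9 > e:
        result = 2 >= 27
    else:
        x = x - x
    elems = set()
    for limit in x:
        elems.add(x // e)
    e = e // 8 + (14 >= e)
    if e > result:
        e = 12 * 23
        x = result
    else:
        e = result % result
    for result in elems:
        log(elems)
        x = (5 + x) * (result // x)
    result = 5 < elems
    for x in elems:
        process(9)
    x = (27 > 9) % (elems // 27)
    return elems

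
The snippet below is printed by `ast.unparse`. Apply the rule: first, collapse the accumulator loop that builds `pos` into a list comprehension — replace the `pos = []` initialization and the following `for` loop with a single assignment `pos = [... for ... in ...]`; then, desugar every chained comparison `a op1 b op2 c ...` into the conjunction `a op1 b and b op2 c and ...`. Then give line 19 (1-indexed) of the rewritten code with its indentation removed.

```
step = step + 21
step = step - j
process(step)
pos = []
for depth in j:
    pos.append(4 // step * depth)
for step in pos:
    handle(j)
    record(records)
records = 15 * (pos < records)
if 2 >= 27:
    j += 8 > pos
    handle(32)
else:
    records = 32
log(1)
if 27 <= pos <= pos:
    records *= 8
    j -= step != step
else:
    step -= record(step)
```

step -= record(step)

Transformed code:
step = step + 21
step = step - j
process(step)
pos = [4 // step * depth for depth in j]
for step in pos:
    handle(j)
    record(records)
records = 15 * (pos < records)
if 2 >= 27:
    j += 8 > pos
    handle(32)
else:
    records = 32
log(1)
if 27 <= pos and pos <= pos:
    records *= 8
    j -= step != step
else:
    step -= record(step)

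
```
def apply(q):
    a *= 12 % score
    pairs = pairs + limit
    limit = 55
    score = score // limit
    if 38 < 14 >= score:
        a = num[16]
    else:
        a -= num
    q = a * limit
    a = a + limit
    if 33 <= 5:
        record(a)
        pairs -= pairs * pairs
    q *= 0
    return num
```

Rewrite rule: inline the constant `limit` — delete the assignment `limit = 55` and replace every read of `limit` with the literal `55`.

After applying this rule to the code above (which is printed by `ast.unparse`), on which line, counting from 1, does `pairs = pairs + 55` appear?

Transformed code:
def apply(q):
    a *= 12 % score
    pairs = pairs + 55
    score = score // 55
    if 38 < 14 >= score:
        a = num[16]
    else:
        a -= num
    q = a * 55
    a = a + 55
    if 33 <= 5:
        record(a)
        pairs -= pairs * pairs
    q *= 0
    return num

3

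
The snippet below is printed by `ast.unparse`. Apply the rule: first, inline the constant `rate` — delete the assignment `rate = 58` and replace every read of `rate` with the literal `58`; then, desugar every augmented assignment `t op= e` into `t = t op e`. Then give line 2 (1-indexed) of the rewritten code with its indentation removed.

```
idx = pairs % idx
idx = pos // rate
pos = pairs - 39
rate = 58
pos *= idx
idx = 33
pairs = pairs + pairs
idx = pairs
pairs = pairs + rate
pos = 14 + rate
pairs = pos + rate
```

idx = pos // 58

Transformed code:
idx = pairs % idx
idx = pos // 58
pos = pairs - 39
pos = pos * idx
idx = 33
pairs = pairs + pairs
idx = pairs
pairs = pairs + 58
pos = 14 + 58
pairs = pos + 58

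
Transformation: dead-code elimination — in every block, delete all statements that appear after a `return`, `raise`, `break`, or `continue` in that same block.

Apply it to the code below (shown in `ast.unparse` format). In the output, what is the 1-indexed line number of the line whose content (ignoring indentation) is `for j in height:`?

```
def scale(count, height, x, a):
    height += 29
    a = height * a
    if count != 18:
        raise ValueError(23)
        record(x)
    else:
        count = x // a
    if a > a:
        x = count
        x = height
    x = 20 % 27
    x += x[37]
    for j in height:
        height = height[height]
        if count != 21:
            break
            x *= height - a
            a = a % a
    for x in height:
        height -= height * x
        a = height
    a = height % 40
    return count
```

13

Transformed code:
def scale(count, height, x, a):
    height += 29
    a = height * a
    if count != 18:
        raise ValueError(23)
    else:
        count = x // a
    if a > a:
        x = count
        x = height
    x = 20 % 27
    x += x[37]
    for j in height:
        height = height[height]
        if count != 21:
            break
    for x in height:
        height -= height * x
        a = height
    a = height % 40
    return count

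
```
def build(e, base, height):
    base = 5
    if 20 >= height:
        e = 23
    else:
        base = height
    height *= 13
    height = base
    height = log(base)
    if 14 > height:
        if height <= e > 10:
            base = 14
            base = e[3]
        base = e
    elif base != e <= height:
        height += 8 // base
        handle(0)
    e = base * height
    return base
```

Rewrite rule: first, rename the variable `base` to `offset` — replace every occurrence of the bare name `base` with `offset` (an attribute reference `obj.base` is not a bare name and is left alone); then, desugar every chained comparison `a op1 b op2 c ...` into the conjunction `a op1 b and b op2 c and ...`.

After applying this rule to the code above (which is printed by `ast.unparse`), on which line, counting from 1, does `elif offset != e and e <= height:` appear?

15

Transformed code:
def build(e, offset, height):
    offset = 5
    if 20 >= height:
        e = 23
    else:
        offset = height
    height *= 13
    height = offset
    height = log(offset)
    if 14 > height:
        if height <= e and e > 10:
            offset = 14
            offset = e[3]
        offset = e
    elif offset != e and e <= height:
        height += 8 // offset
        handle(0)
    e = offset * height
    return offset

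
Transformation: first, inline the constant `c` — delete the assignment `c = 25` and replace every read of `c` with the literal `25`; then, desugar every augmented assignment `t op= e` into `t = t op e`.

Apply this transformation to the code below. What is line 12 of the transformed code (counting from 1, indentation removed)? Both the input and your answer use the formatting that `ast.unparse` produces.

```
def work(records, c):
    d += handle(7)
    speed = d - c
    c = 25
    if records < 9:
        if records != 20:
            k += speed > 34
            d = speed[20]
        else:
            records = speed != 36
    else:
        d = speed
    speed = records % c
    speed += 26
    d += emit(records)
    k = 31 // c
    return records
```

Transformed code:
def work(records, c):
    d = d + handle(7)
    speed = d - 25
    if records < 9:
        if records != 20:
            k = k + (speed > 34)
            d = speed[20]
        else:
            records = speed != 36
    else:
        d = speed
    speed = records % 25
    speed = speed + 26
    d = d + emit(records)
    k = 31 // 25
    return records

speed = records % 25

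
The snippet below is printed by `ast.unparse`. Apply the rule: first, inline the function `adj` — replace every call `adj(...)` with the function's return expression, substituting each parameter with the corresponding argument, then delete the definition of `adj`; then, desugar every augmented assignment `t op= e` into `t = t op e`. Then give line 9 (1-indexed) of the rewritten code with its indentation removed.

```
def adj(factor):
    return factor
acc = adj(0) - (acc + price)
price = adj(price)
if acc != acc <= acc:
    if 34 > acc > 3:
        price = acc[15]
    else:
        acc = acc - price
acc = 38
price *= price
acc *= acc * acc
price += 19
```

price = price * price

Transformed code:
acc = 0 - (acc + price)
price = price
if acc != acc <= acc:
    if 34 > acc > 3:
        price = acc[15]
    else:
        acc = acc - price
acc = 38
price = price * price
acc = acc * (acc * acc)
price = price + 19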